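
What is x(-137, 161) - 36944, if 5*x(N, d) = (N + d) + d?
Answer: -36907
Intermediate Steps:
x(N, d) = N/5 + 2*d/5 (x(N, d) = ((N + d) + d)/5 = (N + 2*d)/5 = N/5 + 2*d/5)
x(-137, 161) - 36944 = ((⅕)*(-137) + (⅖)*161) - 36944 = (-137/5 + 322/5) - 36944 = 37 - 36944 = -36907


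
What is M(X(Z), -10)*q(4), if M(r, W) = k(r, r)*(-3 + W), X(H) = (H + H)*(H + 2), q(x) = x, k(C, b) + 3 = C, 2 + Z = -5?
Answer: -3484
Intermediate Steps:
Z = -7 (Z = -2 - 5 = -7)
k(C, b) = -3 + C
X(H) = 2*H*(2 + H) (X(H) = (2*H)*(2 + H) = 2*H*(2 + H))
M(r, W) = (-3 + W)*(-3 + r) (M(r, W) = (-3 + r)*(-3 + W) = (-3 + W)*(-3 + r))
M(X(Z), -10)*q(4) = ((-3 - 10)*(-3 + 2*(-7)*(2 - 7)))*4 = -13*(-3 + 2*(-7)*(-5))*4 = -13*(-3 + 70)*4 = -13*67*4 = -871*4 = -3484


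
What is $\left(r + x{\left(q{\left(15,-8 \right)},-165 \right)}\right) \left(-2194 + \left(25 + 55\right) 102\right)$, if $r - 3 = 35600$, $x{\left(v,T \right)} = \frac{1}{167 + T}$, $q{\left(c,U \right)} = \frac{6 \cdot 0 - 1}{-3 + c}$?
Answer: $212410481$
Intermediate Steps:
$q{\left(c,U \right)} = - \frac{1}{-3 + c}$ ($q{\left(c,U \right)} = \frac{0 - 1}{-3 + c} = - \frac{1}{-3 + c}$)
$r = 35603$ ($r = 3 + 35600 = 35603$)
$\left(r + x{\left(q{\left(15,-8 \right)},-165 \right)}\right) \left(-2194 + \left(25 + 55\right) 102\right) = \left(35603 + \frac{1}{167 - 165}\right) \left(-2194 + \left(25 + 55\right) 102\right) = \left(35603 + \frac{1}{2}\right) \left(-2194 + 80 \cdot 102\right) = \left(35603 + \frac{1}{2}\right) \left(-2194 + 8160\right) = \frac{71207}{2} \cdot 5966 = 212410481$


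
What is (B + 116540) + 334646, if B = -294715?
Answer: 156471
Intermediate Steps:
(B + 116540) + 334646 = (-294715 + 116540) + 334646 = -178175 + 334646 = 156471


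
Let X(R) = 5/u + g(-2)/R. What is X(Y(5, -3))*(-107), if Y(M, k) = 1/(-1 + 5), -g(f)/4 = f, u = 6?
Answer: -21079/6 ≈ -3513.2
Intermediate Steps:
g(f) = -4*f
Y(M, k) = ¼ (Y(M, k) = 1/4 = ¼)
X(R) = ⅚ + 8/R (X(R) = 5/6 + (-4*(-2))/R = 5*(⅙) + 8/R = ⅚ + 8/R)
X(Y(5, -3))*(-107) = (⅚ + 8/(¼))*(-107) = (⅚ + 8*4)*(-107) = (⅚ + 32)*(-107) = (197/6)*(-107) = -21079/6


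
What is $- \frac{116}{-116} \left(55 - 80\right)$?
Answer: $-25$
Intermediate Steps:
$- \frac{116}{-116} \left(55 - 80\right) = \left(-116\right) \left(- \frac{1}{116}\right) \left(55 - 80\right) = 1 \left(-25\right) = -25$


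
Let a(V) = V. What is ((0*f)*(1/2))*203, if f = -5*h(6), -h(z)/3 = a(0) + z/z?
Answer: 0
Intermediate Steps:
h(z) = -3 (h(z) = -3*(0 + z/z) = -3*(0 + 1) = -3*1 = -3)
f = 15 (f = -5*(-3) = 15)
((0*f)*(1/2))*203 = ((0*15)*(1/2))*203 = (0*(1*(½)))*203 = (0*(½))*203 = 0*203 = 0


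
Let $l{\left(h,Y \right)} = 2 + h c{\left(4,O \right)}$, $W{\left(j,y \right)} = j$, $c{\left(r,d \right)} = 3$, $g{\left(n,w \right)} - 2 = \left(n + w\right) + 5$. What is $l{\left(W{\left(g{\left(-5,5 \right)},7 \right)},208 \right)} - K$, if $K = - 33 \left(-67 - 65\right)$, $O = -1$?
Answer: $-4333$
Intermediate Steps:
$g{\left(n,w \right)} = 7 + n + w$ ($g{\left(n,w \right)} = 2 + \left(\left(n + w\right) + 5\right) = 2 + \left(5 + n + w\right) = 7 + n + w$)
$l{\left(h,Y \right)} = 2 + 3 h$ ($l{\left(h,Y \right)} = 2 + h 3 = 2 + 3 h$)
$K = 4356$ ($K = \left(-33\right) \left(-132\right) = 4356$)
$l{\left(W{\left(g{\left(-5,5 \right)},7 \right)},208 \right)} - K = \left(2 + 3 \left(7 - 5 + 5\right)\right) - 4356 = \left(2 + 3 \cdot 7\right) - 4356 = \left(2 + 21\right) - 4356 = 23 - 4356 = -4333$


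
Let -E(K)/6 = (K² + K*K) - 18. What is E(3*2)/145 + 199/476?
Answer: -125369/69020 ≈ -1.8164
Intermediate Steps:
E(K) = 108 - 12*K² (E(K) = -6*((K² + K*K) - 18) = -6*((K² + K²) - 18) = -6*(2*K² - 18) = -6*(-18 + 2*K²) = 108 - 12*K²)
E(3*2)/145 + 199/476 = (108 - 12*(3*2)²)/145 + 199/476 = (108 - 12*6²)*(1/145) + 199*(1/476) = (108 - 12*36)*(1/145) + 199/476 = (108 - 432)*(1/145) + 199/476 = -324*1/145 + 199/476 = -324/145 + 199/476 = -125369/69020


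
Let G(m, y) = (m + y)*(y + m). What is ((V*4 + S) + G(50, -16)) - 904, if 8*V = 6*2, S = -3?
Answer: 255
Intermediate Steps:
V = 3/2 (V = (6*2)/8 = (⅛)*12 = 3/2 ≈ 1.5000)
G(m, y) = (m + y)² (G(m, y) = (m + y)*(m + y) = (m + y)²)
((V*4 + S) + G(50, -16)) - 904 = (((3/2)*4 - 3) + (50 - 16)²) - 904 = ((6 - 3) + 34²) - 904 = (3 + 1156) - 904 = 1159 - 904 = 255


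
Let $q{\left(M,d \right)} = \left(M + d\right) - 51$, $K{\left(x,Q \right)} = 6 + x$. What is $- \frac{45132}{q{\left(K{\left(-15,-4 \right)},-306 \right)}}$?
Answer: $\frac{7522}{61} \approx 123.31$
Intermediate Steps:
$q{\left(M,d \right)} = -51 + M + d$
$- \frac{45132}{q{\left(K{\left(-15,-4 \right)},-306 \right)}} = - \frac{45132}{-51 + \left(6 - 15\right) - 306} = - \frac{45132}{-51 - 9 - 306} = - \frac{45132}{-366} = \left(-45132\right) \left(- \frac{1}{366}\right) = \frac{7522}{61}$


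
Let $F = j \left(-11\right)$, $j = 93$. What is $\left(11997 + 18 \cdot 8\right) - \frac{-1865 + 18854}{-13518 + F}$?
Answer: $\frac{58853090}{4847} \approx 12142.0$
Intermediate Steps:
$F = -1023$ ($F = 93 \left(-11\right) = -1023$)
$\left(11997 + 18 \cdot 8\right) - \frac{-1865 + 18854}{-13518 + F} = \left(11997 + 18 \cdot 8\right) - \frac{-1865 + 18854}{-13518 - 1023} = \left(11997 + 144\right) - \frac{16989}{-14541} = 12141 - 16989 \left(- \frac{1}{14541}\right) = 12141 - - \frac{5663}{4847} = 12141 + \frac{5663}{4847} = \frac{58853090}{4847}$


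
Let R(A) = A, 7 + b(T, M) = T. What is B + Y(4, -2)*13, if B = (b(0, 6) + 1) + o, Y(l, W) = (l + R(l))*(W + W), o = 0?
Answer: -422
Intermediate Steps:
b(T, M) = -7 + T
Y(l, W) = 4*W*l (Y(l, W) = (l + l)*(W + W) = (2*l)*(2*W) = 4*W*l)
B = -6 (B = ((-7 + 0) + 1) + 0 = (-7 + 1) + 0 = -6 + 0 = -6)
B + Y(4, -2)*13 = -6 + (4*(-2)*4)*13 = -6 - 32*13 = -6 - 416 = -422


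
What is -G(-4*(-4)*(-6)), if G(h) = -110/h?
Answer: -55/48 ≈ -1.1458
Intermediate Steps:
-G(-4*(-4)*(-6)) = -(-110)/(-4*(-4)*(-6)) = -(-110)/(16*(-6)) = -(-110)/(-96) = -(-110)*(-1)/96 = -1*55/48 = -55/48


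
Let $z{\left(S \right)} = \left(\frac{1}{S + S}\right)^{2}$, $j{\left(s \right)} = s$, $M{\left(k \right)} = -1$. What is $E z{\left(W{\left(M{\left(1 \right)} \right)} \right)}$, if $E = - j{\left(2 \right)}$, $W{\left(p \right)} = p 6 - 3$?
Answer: $- \frac{1}{162} \approx -0.0061728$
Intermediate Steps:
$W{\left(p \right)} = -3 + 6 p$ ($W{\left(p \right)} = 6 p - 3 = -3 + 6 p$)
$z{\left(S \right)} = \frac{1}{4 S^{2}}$ ($z{\left(S \right)} = \left(\frac{1}{2 S}\right)^{2} = \frac{1}{4 S^{2}}$)
$E = -2$ ($E = \left(-1\right) 2 = -2$)
$E z{\left(W{\left(M{\left(1 \right)} \right)} \right)} = - 2 \frac{1}{4 \left(-3 + 6 \left(-1\right)\right)^{2}} = - 2 \frac{1}{4 \left(-3 - 6\right)^{2}} = - 2 \frac{1}{4 \cdot 81} = - 2 \cdot \frac{1}{4} \cdot \frac{1}{81} = \left(-2\right) \frac{1}{324} = - \frac{1}{162}$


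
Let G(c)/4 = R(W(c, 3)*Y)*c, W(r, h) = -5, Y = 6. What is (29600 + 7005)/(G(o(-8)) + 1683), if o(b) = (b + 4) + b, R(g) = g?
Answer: 36605/3123 ≈ 11.721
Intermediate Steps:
o(b) = 4 + 2*b (o(b) = (4 + b) + b = 4 + 2*b)
G(c) = -120*c (G(c) = 4*((-5*6)*c) = 4*(-30*c) = -120*c)
(29600 + 7005)/(G(o(-8)) + 1683) = (29600 + 7005)/(-120*(4 + 2*(-8)) + 1683) = 36605/(-120*(4 - 16) + 1683) = 36605/(-120*(-12) + 1683) = 36605/(1440 + 1683) = 36605/3123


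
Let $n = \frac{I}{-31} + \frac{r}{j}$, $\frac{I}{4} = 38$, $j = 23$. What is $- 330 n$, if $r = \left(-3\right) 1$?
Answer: $\frac{1184370}{713} \approx 1661.1$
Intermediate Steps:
$r = -3$
$I = 152$ ($I = 4 \cdot 38 = 152$)
$n = - \frac{3589}{713}$ ($n = \frac{152}{-31} - \frac{3}{23} = 152 \left(- \frac{1}{31}\right) - \frac{3}{23} = - \frac{152}{31} - \frac{3}{23} = - \frac{3589}{713} \approx -5.0337$)
$- 330 n = \left(-330\right) \left(- \frac{3589}{713}\right) = \frac{1184370}{713}$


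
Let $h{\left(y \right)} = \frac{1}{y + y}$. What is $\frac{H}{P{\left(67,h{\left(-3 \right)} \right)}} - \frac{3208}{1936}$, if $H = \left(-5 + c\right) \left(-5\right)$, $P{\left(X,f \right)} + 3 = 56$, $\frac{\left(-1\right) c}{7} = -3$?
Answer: $- \frac{40613}{12826} \approx -3.1665$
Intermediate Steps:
$c = 21$ ($c = \left(-7\right) \left(-3\right) = 21$)
$h{\left(y \right)} = \frac{1}{2 y}$
$P{\left(X,f \right)} = 53$ ($P{\left(X,f \right)} = -3 + 56 = 53$)
$H = -80$ ($H = \left(-5 + 21\right) \left(-5\right) = 16 \left(-5\right) = -80$)
$\frac{H}{P{\left(67,h{\left(-3 \right)} \right)}} - \frac{3208}{1936} = - \frac{80}{53} - \frac{3208}{1936} = \left(-80\right) \frac{1}{53} - \frac{401}{242} = - \frac{80}{53} - \frac{401}{242} = - \frac{40613}{12826}$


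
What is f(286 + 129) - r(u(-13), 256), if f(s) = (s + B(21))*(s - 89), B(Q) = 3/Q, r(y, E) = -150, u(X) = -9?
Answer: 948406/7 ≈ 1.3549e+5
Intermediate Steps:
f(s) = (-89 + s)*(1/7 + s) (f(s) = (s + 3/21)*(s - 89) = (s + 3*(1/21))*(-89 + s) = (s + 1/7)*(-89 + s) = (1/7 + s)*(-89 + s) = (-89 + s)*(1/7 + s))
f(286 + 129) - r(u(-13), 256) = (-89/7 + (286 + 129)**2 - 622*(286 + 129)/7) - 1*(-150) = (-89/7 + 415**2 - 622/7*415) + 150 = (-89/7 + 172225 - 258130/7) + 150 = 947356/7 + 150 = 948406/7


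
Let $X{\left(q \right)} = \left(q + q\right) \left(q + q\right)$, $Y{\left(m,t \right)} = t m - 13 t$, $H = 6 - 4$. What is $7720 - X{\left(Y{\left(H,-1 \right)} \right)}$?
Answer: $7236$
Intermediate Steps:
$H = 2$ ($H = 6 - 4 = 2$)
$Y{\left(m,t \right)} = - 13 t + m t$ ($Y{\left(m,t \right)} = m t - 13 t = - 13 t + m t$)
$X{\left(q \right)} = 4 q^{2}$ ($X{\left(q \right)} = 2 q 2 q = 4 q^{2}$)
$7720 - X{\left(Y{\left(H,-1 \right)} \right)} = 7720 - 4 \left(- (-13 + 2)\right)^{2} = 7720 - 4 \left(\left(-1\right) \left(-11\right)\right)^{2} = 7720 - 4 \cdot 11^{2} = 7720 - 4 \cdot 121 = 7720 - 484 = 7236$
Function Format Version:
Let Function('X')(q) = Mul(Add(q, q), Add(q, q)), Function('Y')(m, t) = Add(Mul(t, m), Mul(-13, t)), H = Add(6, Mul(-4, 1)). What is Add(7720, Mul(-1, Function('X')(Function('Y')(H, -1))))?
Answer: 7236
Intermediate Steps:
H = 2 (H = Add(6, -4) = 2)
Function('Y')(m, t) = Add(Mul(-13, t), Mul(m, t)) (Function('Y')(m, t) = Add(Mul(m, t), Mul(-13, t)) = Add(Mul(-13, t), Mul(m, t)))
Function('X')(q) = Mul(4, Pow(q, 2)) (Function('X')(q) = Mul(Mul(2, q), Mul(2, q)) = Mul(4, Pow(q, 2)))
Add(7720, Mul(-1, Function('X')(Function('Y')(H, -1)))) = Add(7720, Mul(-1, Mul(4, Pow(Mul(-1, Add(-13, 2)), 2)))) = Add(7720, Mul(-1, Mul(4, Pow(Mul(-1, -11), 2)))) = Add(7720, Mul(-1, Mul(4, Pow(11, 2)))) = Add(7720, Mul(-1, Mul(4, 121))) = Add(7720, Mul(-1, 484)) = Add(7720, -484) = 7236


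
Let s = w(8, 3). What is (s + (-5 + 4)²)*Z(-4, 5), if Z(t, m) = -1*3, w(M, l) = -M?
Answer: 21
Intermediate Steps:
s = -8 (s = -1*8 = -8)
Z(t, m) = -3
(s + (-5 + 4)²)*Z(-4, 5) = (-8 + (-5 + 4)²)*(-3) = (-8 + (-1)²)*(-3) = (-8 + 1)*(-3) = -7*(-3) = 21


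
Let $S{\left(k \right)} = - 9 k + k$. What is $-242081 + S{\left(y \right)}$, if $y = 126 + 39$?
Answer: $-243401$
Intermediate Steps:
$y = 165$
$S{\left(k \right)} = - 8 k$
$-242081 + S{\left(y \right)} = -242081 - 1320 = -243401$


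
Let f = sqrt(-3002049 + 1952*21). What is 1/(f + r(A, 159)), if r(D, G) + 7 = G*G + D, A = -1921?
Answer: 2123/49847606 - I*sqrt(2961057)/548323666 ≈ 4.259e-5 - 3.1382e-6*I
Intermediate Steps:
f = I*sqrt(2961057) (f = sqrt(-3002049 + 40992) = sqrt(-2961057) = I*sqrt(2961057) ≈ 1720.8*I)
r(D, G) = -7 + D + G**2 (r(D, G) = -7 + (G*G + D) = -7 + (G**2 + D) = -7 + (D + G**2) = -7 + D + G**2)
1/(f + r(A, 159)) = 1/(I*sqrt(2961057) + (-7 - 1921 + 159**2)) = 1/(I*sqrt(2961057) + (-7 - 1921 + 25281)) = 1/(I*sqrt(2961057) + 23353) = 1/(23353 + I*sqrt(2961057))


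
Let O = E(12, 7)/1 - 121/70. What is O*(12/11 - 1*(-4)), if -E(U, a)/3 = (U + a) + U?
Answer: -26524/55 ≈ -482.25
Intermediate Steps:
E(U, a) = -6*U - 3*a (E(U, a) = -3*((U + a) + U) = -3*(a + 2*U) = -6*U - 3*a)
O = -6631/70 (O = (-6*12 - 3*7)/1 - 121/70 = (-72 - 21)*1 - 121*1/70 = -93*1 - 121/70 = -93 - 121/70 = -6631/70 ≈ -94.729)
O*(12/11 - 1*(-4)) = -6631*(12/11 - 1*(-4))/70 = -6631*(12*(1/11) + 4)/70 = -6631*(12/11 + 4)/70 = -6631/70*56/11 = -26524/55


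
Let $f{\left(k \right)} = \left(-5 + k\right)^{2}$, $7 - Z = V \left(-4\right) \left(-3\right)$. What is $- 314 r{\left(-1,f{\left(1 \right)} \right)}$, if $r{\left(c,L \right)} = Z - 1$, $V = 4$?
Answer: $13188$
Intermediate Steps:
$Z = -41$ ($Z = 7 - 4 \left(-4\right) \left(-3\right) = 7 - \left(-16\right) \left(-3\right) = 7 - 48 = -41$)
$r{\left(c,L \right)} = -42$ ($r{\left(c,L \right)} = -41 - 1 = -42$)
$- 314 r{\left(-1,f{\left(1 \right)} \right)} = \left(-314\right) \left(-42\right) = 13188$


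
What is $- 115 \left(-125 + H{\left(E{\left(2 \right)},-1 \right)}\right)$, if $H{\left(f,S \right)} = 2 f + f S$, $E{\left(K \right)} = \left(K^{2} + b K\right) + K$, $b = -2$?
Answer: $14145$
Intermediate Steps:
$E{\left(K \right)} = K^{2} - K$ ($E{\left(K \right)} = \left(K^{2} - 2 K\right) + K = K^{2} - K$)
$H{\left(f,S \right)} = 2 f + S f$
$- 115 \left(-125 + H{\left(E{\left(2 \right)},-1 \right)}\right) = - 115 \left(-125 + 2 \left(-1 + 2\right) \left(2 - 1\right)\right) = - 115 \left(-125 + 2 \cdot 1 \cdot 1\right) = - 115 \left(-125 + 2 \cdot 1\right) = - 115 \left(-125 + 2\right) = \left(-115\right) \left(-123\right) = 14145$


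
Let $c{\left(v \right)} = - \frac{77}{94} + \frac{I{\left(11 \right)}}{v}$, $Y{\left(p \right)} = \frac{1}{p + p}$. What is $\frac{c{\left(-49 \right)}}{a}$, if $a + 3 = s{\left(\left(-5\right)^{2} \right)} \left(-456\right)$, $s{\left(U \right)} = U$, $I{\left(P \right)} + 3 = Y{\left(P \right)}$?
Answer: $\frac{2136}{32096911} \approx 6.6548 \cdot 10^{-5}$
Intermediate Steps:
$Y{\left(p \right)} = \frac{1}{2 p}$
$I{\left(P \right)} = -3 + \frac{1}{2 P}$
$c{\left(v \right)} = - \frac{77}{94} - \frac{65}{22 v}$ ($c{\left(v \right)} = - \frac{77}{94} + \frac{-3 + \frac{1}{2 \cdot 11}}{v} = \left(-77\right) \frac{1}{94} + \frac{-3 + \frac{1}{2} \cdot \frac{1}{11}}{v} = - \frac{77}{94} + \frac{-3 + \frac{1}{22}}{v} = - \frac{77}{94} - \frac{65}{22 v}$)
$a = -11403$ ($a = -3 + \left(-5\right)^{2} \left(-456\right) = -3 + 25 \left(-456\right) = -3 - 11400 = -11403$)
$\frac{c{\left(-49 \right)}}{a} = \frac{\frac{1}{1034} \frac{1}{-49} \left(-3055 - -41503\right)}{-11403} = \frac{1}{1034} \left(- \frac{1}{49}\right) \left(-3055 + 41503\right) \left(- \frac{1}{11403}\right) = \frac{1}{1034} \left(- \frac{1}{49}\right) 38448 \left(- \frac{1}{11403}\right) = \left(- \frac{19224}{25333}\right) \left(- \frac{1}{11403}\right) = \frac{2136}{32096911}$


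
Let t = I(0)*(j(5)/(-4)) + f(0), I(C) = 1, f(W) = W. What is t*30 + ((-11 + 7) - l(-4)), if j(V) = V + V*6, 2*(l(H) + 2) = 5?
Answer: -267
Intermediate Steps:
l(H) = ½ (l(H) = -2 + (½)*5 = -2 + 5/2 = ½)
j(V) = 7*V (j(V) = V + 6*V = 7*V)
t = -35/4 (t = 1*((7*5)/(-4)) + 0 = 1*(35*(-¼)) + 0 = 1*(-35/4) + 0 = -35/4 + 0 = -35/4 ≈ -8.7500)
t*30 + ((-11 + 7) - l(-4)) = -35/4*30 + ((-11 + 7) - 1*½) = -525/2 + (-4 - ½) = -525/2 - 9/2 = -267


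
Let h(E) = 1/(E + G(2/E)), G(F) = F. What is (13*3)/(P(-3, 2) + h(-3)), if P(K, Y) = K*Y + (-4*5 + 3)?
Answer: -429/256 ≈ -1.6758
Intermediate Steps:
h(E) = 1/(E + 2/E)
P(K, Y) = -17 + K*Y (P(K, Y) = K*Y + (-20 + 3) = K*Y - 17 = -17 + K*Y)
(13*3)/(P(-3, 2) + h(-3)) = (13*3)/((-17 - 3*2) - 3/(2 + (-3)**2)) = 39/((-17 - 6) - 3/(2 + 9)) = 39/(-23 - 3/11) = 39/(-256/11) = 39*(-11/256) = -429/256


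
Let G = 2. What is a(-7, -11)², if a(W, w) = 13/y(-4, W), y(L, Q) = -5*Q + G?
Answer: 169/1369 ≈ 0.12345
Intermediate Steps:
y(L, Q) = 2 - 5*Q (y(L, Q) = -5*Q + 2 = 2 - 5*Q)
a(W, w) = 13/(2 - 5*W)
a(-7, -11)² = (-13/(-2 + 5*(-7)))² = (-13/(-2 - 35))² = (-13/(-37))² = (-13*(-1/37))² = (13/37)² = 169/1369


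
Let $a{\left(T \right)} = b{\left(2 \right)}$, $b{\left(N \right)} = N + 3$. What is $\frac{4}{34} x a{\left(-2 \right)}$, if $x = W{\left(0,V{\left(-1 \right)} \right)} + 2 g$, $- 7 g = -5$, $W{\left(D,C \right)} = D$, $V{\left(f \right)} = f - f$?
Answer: $\frac{100}{119} \approx 0.84034$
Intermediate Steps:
$V{\left(f \right)} = 0$
$g = \frac{5}{7}$ ($g = \left(- \frac{1}{7}\right) \left(-5\right) = \frac{5}{7} \approx 0.71429$)
$b{\left(N \right)} = 3 + N$
$x = \frac{10}{7}$ ($x = 0 + 2 \cdot \frac{5}{7} = 0 + \frac{10}{7} = \frac{10}{7} \approx 1.4286$)
$a{\left(T \right)} = 5$ ($a{\left(T \right)} = 3 + 2 = 5$)
$\frac{4}{34} x a{\left(-2 \right)} = \frac{4}{34} \cdot \frac{10}{7} \cdot 5 = 4 \cdot \frac{1}{34} \cdot \frac{10}{7} \cdot 5 = \frac{2}{17} \cdot \frac{10}{7} \cdot 5 = \frac{20}{119} \cdot 5 = \frac{100}{119}$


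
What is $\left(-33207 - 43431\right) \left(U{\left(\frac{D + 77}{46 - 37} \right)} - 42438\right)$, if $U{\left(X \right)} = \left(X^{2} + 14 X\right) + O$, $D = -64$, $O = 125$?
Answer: $\frac{87508998116}{27} \approx 3.2411 \cdot 10^{9}$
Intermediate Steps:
$U{\left(X \right)} = 125 + X^{2} + 14 X$ ($U{\left(X \right)} = \left(X^{2} + 14 X\right) + 125 = 125 + X^{2} + 14 X$)
$\left(-33207 - 43431\right) \left(U{\left(\frac{D + 77}{46 - 37} \right)} - 42438\right) = \left(-33207 - 43431\right) \left(\left(125 + \left(\frac{-64 + 77}{46 - 37}\right)^{2} + 14 \frac{-64 + 77}{46 - 37}\right) - 42438\right) = - 76638 \left(\left(125 + \left(\frac{13}{9}\right)^{2} + 14 \cdot \frac{13}{9}\right) - 42438\right) = - 76638 \left(\left(125 + \frac{169}{81} + \frac{182}{9}\right) - 42438\right) = - 76638 \left(\frac{11932}{81} - 42438\right) = \left(-76638\right) \left(- \frac{3425546}{81}\right) = \frac{87508998116}{27}$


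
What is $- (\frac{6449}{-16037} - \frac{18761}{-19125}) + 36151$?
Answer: $\frac{11087609818343}{306707625} \approx 36150.0$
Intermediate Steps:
$- (\frac{6449}{-16037} - \frac{18761}{-19125}) + 36151 = - (6449 \left(- \frac{1}{16037}\right) - - \frac{18761}{19125}) + 36151 = - (- \frac{6449}{16037} + \frac{18761}{19125}) + 36151 = \left(-1\right) \frac{177533032}{306707625} + 36151 = - \frac{177533032}{306707625} + 36151 = \frac{11087609818343}{306707625}$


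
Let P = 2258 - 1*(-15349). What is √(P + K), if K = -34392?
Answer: 3*I*√1865 ≈ 129.56*I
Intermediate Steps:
P = 17607 (P = 2258 + 15349 = 17607)
√(P + K) = √(17607 - 34392) = √(-16785) = 3*I*√1865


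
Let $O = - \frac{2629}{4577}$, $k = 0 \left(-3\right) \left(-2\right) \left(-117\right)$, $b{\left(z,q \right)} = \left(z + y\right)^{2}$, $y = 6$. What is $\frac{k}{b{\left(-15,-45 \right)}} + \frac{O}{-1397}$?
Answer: $\frac{239}{581279} \approx 0.00041116$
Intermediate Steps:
$b{\left(z,q \right)} = \left(6 + z\right)^{2}$ ($b{\left(z,q \right)} = \left(z + 6\right)^{2} = \left(6 + z\right)^{2}$)
$k = 0$ ($k = 0 \left(-2\right) \left(-117\right) = 0 \left(-117\right) = 0$)
$O = - \frac{2629}{4577}$ ($O = \left(-2629\right) \frac{1}{4577} = - \frac{2629}{4577} \approx -0.57439$)
$\frac{k}{b{\left(-15,-45 \right)}} + \frac{O}{-1397} = \frac{0}{\left(6 - 15\right)^{2}} - \frac{2629}{4577 \left(-1397\right)} = \frac{0}{\left(-9\right)^{2}} - - \frac{239}{581279} = \frac{0}{81} + \frac{239}{581279} = 0 \cdot \frac{1}{81} + \frac{239}{581279} = 0 + \frac{239}{581279} = \frac{239}{581279}$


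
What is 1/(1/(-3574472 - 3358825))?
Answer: -6933297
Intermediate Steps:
1/(1/(-3574472 - 3358825)) = 1/(1/(-6933297)) = 1/(-1/6933297) = -6933297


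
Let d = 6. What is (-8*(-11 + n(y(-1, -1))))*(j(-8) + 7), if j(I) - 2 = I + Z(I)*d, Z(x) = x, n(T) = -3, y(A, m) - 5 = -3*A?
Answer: -5264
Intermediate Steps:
y(A, m) = 5 - 3*A
j(I) = 2 + 7*I (j(I) = 2 + (I + I*6) = 2 + (I + 6*I) = 2 + 7*I)
(-8*(-11 + n(y(-1, -1))))*(j(-8) + 7) = (-8*(-11 - 3))*((2 + 7*(-8)) + 7) = (-8*(-14))*((2 - 56) + 7) = 112*(-54 + 7) = 112*(-47) = -5264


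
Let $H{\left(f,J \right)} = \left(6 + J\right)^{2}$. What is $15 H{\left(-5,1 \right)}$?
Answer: $735$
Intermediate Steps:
$15 H{\left(-5,1 \right)} = 15 \left(6 + 1\right)^{2} = 15 \cdot 7^{2} = 15 \cdot 49 = 735$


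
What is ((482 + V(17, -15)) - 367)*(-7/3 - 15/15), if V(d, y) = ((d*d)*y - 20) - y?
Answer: 42250/3 ≈ 14083.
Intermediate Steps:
V(d, y) = -20 - y + y*d² (V(d, y) = (d²*y - 20) - y = (y*d² - 20) - y = (-20 + y*d²) - y = -20 - y + y*d²)
((482 + V(17, -15)) - 367)*(-7/3 - 15/15) = ((482 + (-20 - 1*(-15) - 15*17²)) - 367)*(-7/3 - 15/15) = ((482 + (-20 + 15 - 15*289)) - 367)*(-7*⅓ - 15*1/15) = ((482 + (-20 + 15 - 4335)) - 367)*(-7/3 - 1) = ((482 - 4340) - 367)*(-10/3) = (-3858 - 367)*(-10/3) = -4225*(-10/3) = 42250/3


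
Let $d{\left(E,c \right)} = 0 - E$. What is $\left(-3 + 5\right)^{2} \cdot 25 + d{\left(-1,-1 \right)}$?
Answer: $101$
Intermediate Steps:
$d{\left(E,c \right)} = - E$
$\left(-3 + 5\right)^{2} \cdot 25 + d{\left(-1,-1 \right)} = \left(-3 + 5\right)^{2} \cdot 25 - -1 = 2^{2} \cdot 25 + 1 = 4 \cdot 25 + 1 = 100 + 1 = 101$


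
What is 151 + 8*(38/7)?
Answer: 1361/7 ≈ 194.43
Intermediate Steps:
151 + 8*(38/7) = 151 + 304/7 = 1361/7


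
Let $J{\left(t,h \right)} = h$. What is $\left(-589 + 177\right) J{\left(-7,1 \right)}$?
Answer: $-412$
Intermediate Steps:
$\left(-589 + 177\right) J{\left(-7,1 \right)} = \left(-589 + 177\right) 1 = \left(-412\right) 1 = -412$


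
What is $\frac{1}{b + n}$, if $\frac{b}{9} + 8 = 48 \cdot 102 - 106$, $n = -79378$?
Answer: $- \frac{1}{36340} \approx -2.7518 \cdot 10^{-5}$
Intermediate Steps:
$b = 43038$ ($b = -72 + 9 \left(48 \cdot 102 - 106\right) = -72 + 9 \left(4896 - 106\right) = -72 + 9 \cdot 4790 = -72 + 43110 = 43038$)
$\frac{1}{b + n} = \frac{1}{43038 - 79378} = \frac{1}{-36340} = - \frac{1}{36340}$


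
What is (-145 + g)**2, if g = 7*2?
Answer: 17161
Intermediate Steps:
g = 14
(-145 + g)**2 = (-145 + 14)**2 = (-131)**2 = 17161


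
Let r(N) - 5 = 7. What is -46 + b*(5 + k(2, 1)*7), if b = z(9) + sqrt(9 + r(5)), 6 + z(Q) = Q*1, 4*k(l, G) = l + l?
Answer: -10 + 12*sqrt(21) ≈ 44.991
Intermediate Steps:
k(l, G) = l/2 (k(l, G) = (l + l)/4 = (2*l)/4 = l/2)
r(N) = 12 (r(N) = 5 + 7 = 12)
z(Q) = -6 + Q (z(Q) = -6 + Q*1 = -6 + Q)
b = 3 + sqrt(21) (b = (-6 + 9) + sqrt(9 + 12) = 3 + sqrt(21) ≈ 7.5826)
-46 + b*(5 + k(2, 1)*7) = -46 + (3 + sqrt(21))*(5 + ((1/2)*2)*7) = -46 + (3 + sqrt(21))*(5 + 1*7) = -46 + (3 + sqrt(21))*(5 + 7) = -46 + (3 + sqrt(21))*12 = -46 + (36 + 12*sqrt(21)) = -10 + 12*sqrt(21)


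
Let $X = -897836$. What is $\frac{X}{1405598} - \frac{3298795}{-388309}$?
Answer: $\frac{2144070927543}{272903176891} \approx 7.8565$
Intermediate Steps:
$\frac{X}{1405598} - \frac{3298795}{-388309} = - \frac{897836}{1405598} - \frac{3298795}{-388309} = \left(-897836\right) \frac{1}{1405598} - - \frac{3298795}{388309} = - \frac{448918}{702799} + \frac{3298795}{388309} = \frac{2144070927543}{272903176891}$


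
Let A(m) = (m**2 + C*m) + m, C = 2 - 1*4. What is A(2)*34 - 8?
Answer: 60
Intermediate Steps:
C = -2 (C = 2 - 4 = -2)
A(m) = m**2 - m (A(m) = (m**2 - 2*m) + m = m**2 - m)
A(2)*34 - 8 = (2*(-1 + 2))*34 - 8 = (2*1)*34 - 8 = 2*34 - 8 = 68 - 8 = 60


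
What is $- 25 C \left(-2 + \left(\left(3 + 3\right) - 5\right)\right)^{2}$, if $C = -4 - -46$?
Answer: $-1050$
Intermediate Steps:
$C = 42$ ($C = -4 + 46 = 42$)
$- 25 C \left(-2 + \left(\left(3 + 3\right) - 5\right)\right)^{2} = \left(-25\right) 42 \left(-2 + \left(\left(3 + 3\right) - 5\right)\right)^{2} = - 1050 \left(-2 + \left(6 - 5\right)\right)^{2} = - 1050 \left(-2 + 1\right)^{2} = - 1050 \left(-1\right)^{2} = \left(-1050\right) 1 = -1050$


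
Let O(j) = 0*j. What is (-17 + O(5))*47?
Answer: -799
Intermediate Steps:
O(j) = 0
(-17 + O(5))*47 = (-17 + 0)*47 = -17*47 = -799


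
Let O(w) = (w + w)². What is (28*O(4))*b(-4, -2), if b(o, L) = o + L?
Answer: -10752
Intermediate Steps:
O(w) = 4*w² (O(w) = (2*w)² = 4*w²)
b(o, L) = L + o
(28*O(4))*b(-4, -2) = (28*(4*4²))*(-2 - 4) = (28*(4*16))*(-6) = (28*64)*(-6) = 1792*(-6) = -10752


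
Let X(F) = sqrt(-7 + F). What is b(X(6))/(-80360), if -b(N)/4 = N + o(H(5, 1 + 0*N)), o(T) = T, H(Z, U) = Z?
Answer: 1/4018 + I/20090 ≈ 0.00024888 + 4.9776e-5*I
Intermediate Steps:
b(N) = -20 - 4*N (b(N) = -4*(N + 5) = -4*(5 + N) = -20 - 4*N)
b(X(6))/(-80360) = (-20 - 4*sqrt(-7 + 6))/(-80360) = (-20 - 4*I)*(-1/80360) = 1/4018 + I/20090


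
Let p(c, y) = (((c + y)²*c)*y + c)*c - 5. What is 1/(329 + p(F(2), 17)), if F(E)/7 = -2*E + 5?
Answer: 1/480181 ≈ 2.0825e-6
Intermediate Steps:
F(E) = 35 - 14*E (F(E) = 7*(-2*E + 5) = 7*(5 - 2*E) = 35 - 14*E)
p(c, y) = -5 + c*(c + c*y*(c + y)²) (p(c, y) = ((c*(c + y)²)*y + c)*c - 5 = (c*y*(c + y)² + c)*c - 5 = (c + c*y*(c + y)²)*c - 5 = c*(c + c*y*(c + y)²) - 5 = -5 + c*(c + c*y*(c + y)²))
1/(329 + p(F(2), 17)) = 1/(329 + (-5 + (35 - 14*2)² + 17*(35 - 14*2)²*((35 - 14*2) + 17)²)) = 1/(329 + (-5 + (35 - 28)² + 17*(35 - 28)²*((35 - 28) + 17)²)) = 1/(329 + (-5 + 7² + 17*7²*(7 + 17)²)) = 1/(329 + (-5 + 49 + 17*49*24²)) = 1/(329 + (-5 + 49 + 17*49*576)) = 1/(329 + (-5 + 49 + 479808)) = 1/(329 + 479852) = 1/480181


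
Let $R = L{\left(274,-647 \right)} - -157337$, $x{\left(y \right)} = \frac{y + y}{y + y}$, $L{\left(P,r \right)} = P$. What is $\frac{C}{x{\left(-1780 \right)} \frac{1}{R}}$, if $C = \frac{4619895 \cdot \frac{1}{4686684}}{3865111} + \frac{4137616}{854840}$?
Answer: $\frac{70316151172682800299543}{92172888335856620} \approx 7.6287 \cdot 10^{5}$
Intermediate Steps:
$x{\left(y \right)} = 1$ ($x{\left(y \right)} = \frac{2 y}{2 y} = 2 y \frac{1}{2 y} = 1$)
$R = 157611$ ($R = 274 - -157337 = 274 + 157337 = 157611$)
$C = \frac{446137332880844613}{92172888335856620}$ ($C = 4619895 \cdot \frac{1}{4686684} \cdot \frac{1}{3865111} + 4137616 \cdot \frac{1}{854840} = \frac{1539965}{1562228} \cdot \frac{1}{3865111} + \frac{73886}{15265} = \frac{1539965}{6038184627308} + \frac{73886}{15265} = \frac{446137332880844613}{92172888335856620} \approx 4.8402$)
$\frac{C}{x{\left(-1780 \right)} \frac{1}{R}} = \frac{446137332880844613}{92172888335856620 \cdot 1 \cdot \frac{1}{157611}} = \frac{446137332880844613 \frac{1}{\frac{1}{157611}}}{92172888335856620} = \frac{446137332880844613}{92172888335856620} \cdot 157611 = \frac{70316151172682800299543}{92172888335856620}$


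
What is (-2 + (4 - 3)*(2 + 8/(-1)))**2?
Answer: 64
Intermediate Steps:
(-2 + (4 - 3)*(2 + 8/(-1)))**2 = (-2 + 1*(2 + 8*(-1)))**2 = (-2 + 1*(2 - 8))**2 = (-2 + 1*(-6))**2 = (-2 - 6)**2 = (-8)**2 = 64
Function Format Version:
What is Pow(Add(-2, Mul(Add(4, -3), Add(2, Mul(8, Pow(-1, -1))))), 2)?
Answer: 64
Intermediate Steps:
Pow(Add(-2, Mul(Add(4, -3), Add(2, Mul(8, Pow(-1, -1))))), 2) = Pow(Add(-2, Mul(1, Add(2, Mul(8, -1)))), 2) = Pow(Add(-2, Mul(1, Add(2, -8))), 2) = Pow(Add(-2, Mul(1, -6)), 2) = Pow(Add(-2, -6), 2) = Pow(-8, 2) = 64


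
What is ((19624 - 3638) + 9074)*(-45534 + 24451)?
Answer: -528339980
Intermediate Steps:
((19624 - 3638) + 9074)*(-45534 + 24451) = (15986 + 9074)*(-21083) = 25060*(-21083) = -528339980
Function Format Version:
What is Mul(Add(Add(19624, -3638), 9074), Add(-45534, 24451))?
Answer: -528339980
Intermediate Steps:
Mul(Add(Add(19624, -3638), 9074), Add(-45534, 24451)) = Mul(Add(15986, 9074), -21083) = Mul(25060, -21083) = -528339980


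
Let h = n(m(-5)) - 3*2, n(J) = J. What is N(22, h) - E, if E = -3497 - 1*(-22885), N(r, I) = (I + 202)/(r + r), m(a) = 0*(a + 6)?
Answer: -213219/11 ≈ -19384.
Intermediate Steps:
m(a) = 0 (m(a) = 0*(6 + a) = 0)
h = -6 (h = 0 - 3*2 = 0 - 6 = -6)
N(r, I) = (202 + I)/(2*r) (N(r, I) = (202 + I)/((2*r)) = (202 + I)*(1/(2*r)) = (202 + I)/(2*r))
E = 19388 (E = -3497 + 22885 = 19388)
N(22, h) - E = (1/2)*(202 - 6)/22 - 1*19388 = (1/2)*(1/22)*196 - 19388 = 49/11 - 19388 = -213219/11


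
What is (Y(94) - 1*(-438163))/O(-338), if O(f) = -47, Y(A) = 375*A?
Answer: -473413/47 ≈ -10073.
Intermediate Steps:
(Y(94) - 1*(-438163))/O(-338) = (375*94 - 1*(-438163))/(-47) = (35250 + 438163)*(-1/47) = 473413*(-1/47) = -473413/47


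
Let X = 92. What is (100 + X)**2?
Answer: 36864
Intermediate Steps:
(100 + X)**2 = (100 + 92)**2 = 192**2 = 36864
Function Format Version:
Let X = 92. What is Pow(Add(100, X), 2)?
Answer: 36864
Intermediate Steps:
Pow(Add(100, X), 2) = Pow(Add(100, 92), 2) = Pow(192, 2) = 36864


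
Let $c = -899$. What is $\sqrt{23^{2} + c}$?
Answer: $i \sqrt{370} \approx 19.235 i$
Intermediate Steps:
$\sqrt{23^{2} + c} = \sqrt{23^{2} - 899} = \sqrt{529 - 899} = \sqrt{-370} = i \sqrt{370}$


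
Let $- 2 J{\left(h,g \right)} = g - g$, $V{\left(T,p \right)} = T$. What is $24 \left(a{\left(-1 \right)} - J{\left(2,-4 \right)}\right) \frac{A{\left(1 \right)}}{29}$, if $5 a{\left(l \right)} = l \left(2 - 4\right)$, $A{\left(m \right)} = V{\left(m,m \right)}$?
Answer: $\frac{48}{145} \approx 0.33103$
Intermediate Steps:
$A{\left(m \right)} = m$
$J{\left(h,g \right)} = 0$ ($J{\left(h,g \right)} = - \frac{g - g}{2} = \left(- \frac{1}{2}\right) 0 = 0$)
$a{\left(l \right)} = - \frac{2 l}{5}$ ($a{\left(l \right)} = \frac{l \left(2 - 4\right)}{5} = \frac{l \left(-2\right)}{5} = \frac{\left(-2\right) l}{5} = - \frac{2 l}{5}$)
$24 \left(a{\left(-1 \right)} - J{\left(2,-4 \right)}\right) \frac{A{\left(1 \right)}}{29} = 24 \left(\left(- \frac{2}{5}\right) \left(-1\right) - 0\right) 1 \cdot \frac{1}{29} = 24 \left(\frac{2}{5} + 0\right) 1 \cdot \frac{1}{29} = 24 \cdot \frac{2}{5} \cdot \frac{1}{29} = \frac{48}{5} \cdot \frac{1}{29} = \frac{48}{145}$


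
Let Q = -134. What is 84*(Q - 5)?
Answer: -11676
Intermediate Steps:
84*(Q - 5) = 84*(-134 - 5) = 84*(-139) = -11676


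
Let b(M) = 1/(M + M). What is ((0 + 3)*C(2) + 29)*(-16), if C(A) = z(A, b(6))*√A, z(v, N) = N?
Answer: -464 - 4*√2 ≈ -469.66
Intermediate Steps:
b(M) = 1/(2*M)
C(A) = √A/12 (C(A) = ((½)/6)*√A = ((½)*(⅙))*√A = √A/12)
((0 + 3)*C(2) + 29)*(-16) = ((0 + 3)*(√2/12) + 29)*(-16) = (3*(√2/12) + 29)*(-16) = (√2/4 + 29)*(-16) = (29 + √2/4)*(-16) = -464 - 4*√2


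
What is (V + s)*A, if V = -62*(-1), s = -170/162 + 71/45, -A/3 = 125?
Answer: -633100/27 ≈ -23448.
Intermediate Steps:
A = -375 (A = -3*125 = -375)
s = 214/405 (s = -170*1/162 + 71*(1/45) = -85/81 + 71/45 = 214/405 ≈ 0.52839)
V = 62
(V + s)*A = (62 + 214/405)*(-375) = (25324/405)*(-375) = -633100/27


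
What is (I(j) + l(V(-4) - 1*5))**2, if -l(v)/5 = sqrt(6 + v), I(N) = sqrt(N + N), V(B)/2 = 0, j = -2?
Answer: 21 - 20*I ≈ 21.0 - 20.0*I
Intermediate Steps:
V(B) = 0 (V(B) = 2*0 = 0)
I(N) = sqrt(2)*sqrt(N) (I(N) = sqrt(2*N) = sqrt(2)*sqrt(N))
l(v) = -5*sqrt(6 + v)
(I(j) + l(V(-4) - 1*5))**2 = (sqrt(2)*sqrt(-2) - 5*sqrt(6 + (0 - 1*5)))**2 = (sqrt(2)*(I*sqrt(2)) - 5*sqrt(6 + (0 - 5)))**2 = (2*I - 5*sqrt(6 - 5))**2 = (2*I - 5*sqrt(1))**2 = (2*I - 5*1)**2 = (2*I - 5)**2 = (-5 + 2*I)**2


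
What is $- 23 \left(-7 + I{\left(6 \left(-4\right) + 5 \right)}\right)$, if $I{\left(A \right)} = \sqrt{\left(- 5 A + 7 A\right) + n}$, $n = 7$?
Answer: $161 - 23 i \sqrt{31} \approx 161.0 - 128.06 i$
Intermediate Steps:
$I{\left(A \right)} = \sqrt{7 + 2 A}$ ($I{\left(A \right)} = \sqrt{\left(- 5 A + 7 A\right) + 7} = \sqrt{2 A + 7} = \sqrt{7 + 2 A}$)
$- 23 \left(-7 + I{\left(6 \left(-4\right) + 5 \right)}\right) = - 23 \left(-7 + \sqrt{7 + 2 \left(6 \left(-4\right) + 5\right)}\right) = - 23 \left(-7 + \sqrt{7 + 2 \left(-24 + 5\right)}\right) = - 23 \left(-7 + \sqrt{7 + 2 \left(-19\right)}\right) = - 23 \left(-7 + \sqrt{7 - 38}\right) = - 23 \left(-7 + \sqrt{-31}\right) = - 23 \left(-7 + i \sqrt{31}\right) = 161 - 23 i \sqrt{31}$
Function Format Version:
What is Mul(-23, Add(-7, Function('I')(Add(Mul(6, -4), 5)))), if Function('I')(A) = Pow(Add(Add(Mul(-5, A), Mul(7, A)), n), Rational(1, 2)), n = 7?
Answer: Add(161, Mul(-23, I, Pow(31, Rational(1, 2)))) ≈ Add(161.00, Mul(-128.06, I))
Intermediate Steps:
Function('I')(A) = Pow(Add(7, Mul(2, A)), Rational(1, 2)) (Function('I')(A) = Pow(Add(Add(Mul(-5, A), Mul(7, A)), 7), Rational(1, 2)) = Pow(Add(Mul(2, A), 7), Rational(1, 2)) = Pow(Add(7, Mul(2, A)), Rational(1, 2)))
Mul(-23, Add(-7, Function('I')(Add(Mul(6, -4), 5)))) = Mul(-23, Add(-7, Pow(Add(7, Mul(2, Add(Mul(6, -4), 5))), Rational(1, 2)))) = Mul(-23, Add(-7, Pow(Add(7, Mul(2, Add(-24, 5))), Rational(1, 2)))) = Mul(-23, Add(-7, Pow(Add(7, Mul(2, -19)), Rational(1, 2)))) = Mul(-23, Add(-7, Pow(Add(7, -38), Rational(1, 2)))) = Mul(-23, Add(-7, Pow(-31, Rational(1, 2)))) = Mul(-23, Add(-7, Mul(I, Pow(31, Rational(1, 2))))) = Add(161, Mul(-23, I, Pow(31, Rational(1, 2))))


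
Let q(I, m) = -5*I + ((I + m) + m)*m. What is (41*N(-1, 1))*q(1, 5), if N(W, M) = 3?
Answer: 6150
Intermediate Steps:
q(I, m) = -5*I + m*(I + 2*m) (q(I, m) = -5*I + (I + 2*m)*m = -5*I + m*(I + 2*m))
(41*N(-1, 1))*q(1, 5) = (41*3)*(-5*1 + 2*5**2 + 1*5) = 123*(-5 + 2*25 + 5) = 123*(-5 + 50 + 5) = 123*50 = 6150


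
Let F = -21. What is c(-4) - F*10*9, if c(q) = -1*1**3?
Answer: 1889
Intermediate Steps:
c(q) = -1 (c(q) = -1*1 = -1)
c(-4) - F*10*9 = -1 - (-21*10)*9 = -1 - (-210)*9 = -1 - 1*(-1890) = -1 + 1890 = 1889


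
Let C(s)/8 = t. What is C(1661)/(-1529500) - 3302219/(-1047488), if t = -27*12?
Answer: 1263364762349/400533224000 ≈ 3.1542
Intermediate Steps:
t = -324
C(s) = -2592 (C(s) = 8*(-324) = -2592)
C(1661)/(-1529500) - 3302219/(-1047488) = -2592/(-1529500) - 3302219/(-1047488) = -2592*(-1/1529500) - 3302219*(-1/1047488) = 648/382375 + 3302219/1047488 = 1263364762349/400533224000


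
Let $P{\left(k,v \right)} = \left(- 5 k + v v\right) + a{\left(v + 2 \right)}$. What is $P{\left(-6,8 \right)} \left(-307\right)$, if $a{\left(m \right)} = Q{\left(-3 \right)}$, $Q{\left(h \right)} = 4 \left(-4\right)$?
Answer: $-23946$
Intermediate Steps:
$Q{\left(h \right)} = -16$
$a{\left(m \right)} = -16$
$P{\left(k,v \right)} = -16 + v^{2} - 5 k$ ($P{\left(k,v \right)} = \left(- 5 k + v v\right) - 16 = \left(- 5 k + v^{2}\right) - 16 = \left(v^{2} - 5 k\right) - 16 = -16 + v^{2} - 5 k$)
$P{\left(-6,8 \right)} \left(-307\right) = \left(-16 + 8^{2} - -30\right) \left(-307\right) = \left(-16 + 64 + 30\right) \left(-307\right) = 78 \left(-307\right) = -23946$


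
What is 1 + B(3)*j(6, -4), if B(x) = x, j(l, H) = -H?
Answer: 13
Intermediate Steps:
1 + B(3)*j(6, -4) = 1 + 3*(-1*(-4)) = 1 + 3*4 = 1 + 12 = 13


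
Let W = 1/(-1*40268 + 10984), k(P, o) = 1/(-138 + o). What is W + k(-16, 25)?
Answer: -29397/3309092 ≈ -0.0088837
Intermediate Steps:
W = -1/29284 (W = 1/(-40268 + 10984) = 1/(-29284) = -1/29284 ≈ -3.4148e-5)
W + k(-16, 25) = -1/29284 + 1/(-138 + 25) = -1/29284 + 1/(-113) = -1/29284 - 1/113 = -29397/3309092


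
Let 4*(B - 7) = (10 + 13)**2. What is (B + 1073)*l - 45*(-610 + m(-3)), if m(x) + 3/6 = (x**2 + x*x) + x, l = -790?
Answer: -930880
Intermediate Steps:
B = 557/4 (B = 7 + (10 + 13)**2/4 = 7 + (1/4)*23**2 = 7 + (1/4)*529 = 7 + 529/4 = 557/4 ≈ 139.25)
m(x) = -1/2 + x + 2*x**2 (m(x) = -1/2 + ((x**2 + x*x) + x) = -1/2 + ((x**2 + x**2) + x) = -1/2 + (2*x**2 + x) = -1/2 + (x + 2*x**2) = -1/2 + x + 2*x**2)
(B + 1073)*l - 45*(-610 + m(-3)) = (557/4 + 1073)*(-790) - 45*(-610 + (-1/2 - 3 + 2*(-3)**2)) = (4849/4)*(-790) - 45*(-610 + (-1/2 - 3 + 2*9)) = -1915355/2 - 45*(-610 + (-1/2 - 3 + 18)) = -1915355/2 - 45*(-610 + 29/2) = -1915355/2 - 45*(-1191/2) = -1915355/2 + 53595/2 = -930880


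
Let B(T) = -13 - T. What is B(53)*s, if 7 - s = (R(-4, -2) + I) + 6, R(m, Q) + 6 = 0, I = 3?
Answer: -264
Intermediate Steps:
R(m, Q) = -6 (R(m, Q) = -6 + 0 = -6)
s = 4 (s = 7 - ((-6 + 3) + 6) = 7 - (-3 + 6) = 7 - 1*3 = 7 - 3 = 4)
B(53)*s = (-13 - 1*53)*4 = (-13 - 53)*4 = -66*4 = -264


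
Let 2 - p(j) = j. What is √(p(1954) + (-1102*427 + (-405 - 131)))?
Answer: I*√473042 ≈ 687.78*I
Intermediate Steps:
p(j) = 2 - j
√(p(1954) + (-1102*427 + (-405 - 131))) = √((2 - 1*1954) + (-1102*427 + (-405 - 131))) = √((2 - 1954) + (-470554 - 536)) = √(-1952 - 471090) = √(-473042) = I*√473042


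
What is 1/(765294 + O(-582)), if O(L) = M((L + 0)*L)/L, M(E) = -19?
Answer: 582/445401127 ≈ 1.3067e-6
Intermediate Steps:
O(L) = -19/L
1/(765294 + O(-582)) = 1/(765294 - 19/(-582)) = 1/(765294 - 19*(-1/582)) = 1/(765294 + 19/582) = 1/(445401127/582) = 582/445401127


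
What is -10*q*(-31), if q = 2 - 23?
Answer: -6510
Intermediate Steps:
q = -21
-10*q*(-31) = -10*(-21)*(-31) = 210*(-31) = -6510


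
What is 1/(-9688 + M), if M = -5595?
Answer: -1/15283 ≈ -6.5432e-5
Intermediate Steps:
1/(-9688 + M) = 1/(-9688 - 5595) = 1/(-15283) = -1/15283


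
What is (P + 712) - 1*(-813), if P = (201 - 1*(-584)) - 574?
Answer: 1736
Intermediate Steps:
P = 211 (P = (201 + 584) - 574 = 785 - 574 = 211)
(P + 712) - 1*(-813) = (211 + 712) - 1*(-813) = 923 + 813 = 1736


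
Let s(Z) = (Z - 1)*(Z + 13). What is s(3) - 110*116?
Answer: -12728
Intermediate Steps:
s(Z) = (-1 + Z)*(13 + Z)
s(3) - 110*116 = (-13 + 3**2 + 12*3) - 110*116 = (-13 + 9 + 36) - 12760 = 32 - 12760 = -12728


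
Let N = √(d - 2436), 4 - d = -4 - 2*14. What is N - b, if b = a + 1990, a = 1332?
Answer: -3322 + 20*I*√6 ≈ -3322.0 + 48.99*I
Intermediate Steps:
d = 36 (d = 4 - (-4 - 2*14) = 4 - (-4 - 28) = 4 - 1*(-32) = 4 + 32 = 36)
N = 20*I*√6 (N = √(36 - 2436) = √(-2400) = 20*I*√6 ≈ 48.99*I)
b = 3322 (b = 1332 + 1990 = 3322)
N - b = 20*I*√6 - 1*3322 = 20*I*√6 - 3322 = -3322 + 20*I*√6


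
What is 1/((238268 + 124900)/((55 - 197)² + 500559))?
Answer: 520723/363168 ≈ 1.4338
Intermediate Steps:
1/((238268 + 124900)/((55 - 197)² + 500559)) = 1/(363168/((-142)² + 500559)) = 1/(363168/(20164 + 500559)) = 1/(363168/520723) = 520723/363168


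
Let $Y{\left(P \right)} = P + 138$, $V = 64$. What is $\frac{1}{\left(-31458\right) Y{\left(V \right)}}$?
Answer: $- \frac{1}{6354516} \approx -1.5737 \cdot 10^{-7}$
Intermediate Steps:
$Y{\left(P \right)} = 138 + P$
$\frac{1}{\left(-31458\right) Y{\left(V \right)}} = \frac{1}{\left(-31458\right) \left(138 + 64\right)} = - \frac{1}{31458 \cdot 202} = \left(- \frac{1}{31458}\right) \frac{1}{202} = - \frac{1}{6354516}$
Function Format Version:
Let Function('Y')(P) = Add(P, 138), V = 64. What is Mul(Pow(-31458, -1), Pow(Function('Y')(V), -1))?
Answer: Rational(-1, 6354516) ≈ -1.5737e-7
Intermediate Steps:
Function('Y')(P) = Add(138, P)
Mul(Pow(-31458, -1), Pow(Function('Y')(V), -1)) = Mul(Pow(-31458, -1), Pow(Add(138, 64), -1)) = Mul(Rational(-1, 31458), Pow(202, -1)) = Mul(Rational(-1, 31458), Rational(1, 202)) = Rational(-1, 6354516)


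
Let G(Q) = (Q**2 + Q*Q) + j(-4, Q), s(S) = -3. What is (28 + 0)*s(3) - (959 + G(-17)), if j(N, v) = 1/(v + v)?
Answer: -55113/34 ≈ -1621.0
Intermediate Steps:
j(N, v) = 1/(2*v)
G(Q) = 1/(2*Q) + 2*Q**2 (G(Q) = (Q**2 + Q*Q) + 1/(2*Q) = (Q**2 + Q**2) + 1/(2*Q) = 2*Q**2 + 1/(2*Q) = 1/(2*Q) + 2*Q**2)
(28 + 0)*s(3) - (959 + G(-17)) = (28 + 0)*(-3) - (959 + (1/2)*(1 + 4*(-17)**3)/(-17)) = 28*(-3) - (959 + (1/2)*(-1/17)*(1 + 4*(-4913))) = -84 - (959 + (1/2)*(-1/17)*(1 - 19652)) = -84 - (959 + (1/2)*(-1/17)*(-19651)) = -84 - (959 + 19651/34) = -84 - 1*52257/34 = -84 - 52257/34 = -55113/34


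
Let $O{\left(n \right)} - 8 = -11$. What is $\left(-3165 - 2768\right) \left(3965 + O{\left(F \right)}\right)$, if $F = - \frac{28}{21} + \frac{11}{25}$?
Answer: $-23506546$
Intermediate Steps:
$F = - \frac{67}{75}$ ($F = \left(-28\right) \frac{1}{21} + 11 \cdot \frac{1}{25} = - \frac{4}{3} + \frac{11}{25} = - \frac{67}{75} \approx -0.89333$)
$O{\left(n \right)} = -3$ ($O{\left(n \right)} = 8 - 11 = -3$)
$\left(-3165 - 2768\right) \left(3965 + O{\left(F \right)}\right) = \left(-3165 - 2768\right) \left(3965 - 3\right) = \left(-5933\right) 3962 = -23506546$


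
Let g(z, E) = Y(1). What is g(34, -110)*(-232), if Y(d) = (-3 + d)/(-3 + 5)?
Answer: 232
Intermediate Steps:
Y(d) = -3/2 + d/2 (Y(d) = (-3 + d)/2 = (-3 + d)*(1/2) = -3/2 + d/2)
g(z, E) = -1 (g(z, E) = -3/2 + (1/2)*1 = -3/2 + 1/2 = -1)
g(34, -110)*(-232) = -1*(-232) = 232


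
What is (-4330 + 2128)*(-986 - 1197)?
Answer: 4806966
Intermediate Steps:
(-4330 + 2128)*(-986 - 1197) = -2202*(-2183) = 4806966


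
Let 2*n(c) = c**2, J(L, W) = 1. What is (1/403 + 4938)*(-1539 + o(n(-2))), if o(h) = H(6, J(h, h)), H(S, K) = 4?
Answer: -3054673025/403 ≈ -7.5798e+6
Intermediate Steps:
n(c) = c**2/2
o(h) = 4
(1/403 + 4938)*(-1539 + o(n(-2))) = (1/403 + 4938)*(-1539 + 4) = (1/403 + 4938)*(-1535) = (1990015/403)*(-1535) = -3054673025/403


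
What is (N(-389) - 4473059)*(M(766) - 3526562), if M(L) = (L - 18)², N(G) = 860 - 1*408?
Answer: 13270484380206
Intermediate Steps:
N(G) = 452 (N(G) = 860 - 408 = 452)
M(L) = (-18 + L)²
(N(-389) - 4473059)*(M(766) - 3526562) = (452 - 4473059)*((-18 + 766)² - 3526562) = -4472607*(748² - 3526562) = -4472607*(559504 - 3526562) = -4472607*(-2967058) = 13270484380206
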